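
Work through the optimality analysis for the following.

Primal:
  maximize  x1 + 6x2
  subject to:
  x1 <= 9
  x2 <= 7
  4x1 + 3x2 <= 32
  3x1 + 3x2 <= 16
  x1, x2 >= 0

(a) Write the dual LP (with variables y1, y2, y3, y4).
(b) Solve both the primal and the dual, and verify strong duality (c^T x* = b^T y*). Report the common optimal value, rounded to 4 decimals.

The standard primal-dual pair for 'max c^T x s.t. A x <= b, x >= 0' is:
  Dual:  min b^T y  s.t.  A^T y >= c,  y >= 0.

So the dual LP is:
  minimize  9y1 + 7y2 + 32y3 + 16y4
  subject to:
    y1 + 4y3 + 3y4 >= 1
    y2 + 3y3 + 3y4 >= 6
    y1, y2, y3, y4 >= 0

Solving the primal: x* = (0, 5.3333).
  primal value c^T x* = 32.
Solving the dual: y* = (0, 0, 0, 2).
  dual value b^T y* = 32.
Strong duality: c^T x* = b^T y*. Confirmed.

32


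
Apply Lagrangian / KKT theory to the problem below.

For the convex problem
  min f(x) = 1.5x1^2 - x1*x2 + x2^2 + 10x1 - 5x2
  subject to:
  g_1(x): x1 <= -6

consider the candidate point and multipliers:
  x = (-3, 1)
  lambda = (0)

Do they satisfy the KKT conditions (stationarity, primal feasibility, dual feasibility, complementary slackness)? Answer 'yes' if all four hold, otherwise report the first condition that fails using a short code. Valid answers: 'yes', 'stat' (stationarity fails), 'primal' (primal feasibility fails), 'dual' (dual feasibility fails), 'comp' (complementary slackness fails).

Gradient of f: grad f(x) = Q x + c = (0, 0)
Constraint values g_i(x) = a_i^T x - b_i:
  g_1((-3, 1)) = 3
Stationarity residual: grad f(x) + sum_i lambda_i a_i = (0, 0)
  -> stationarity OK
Primal feasibility (all g_i <= 0): FAILS
Dual feasibility (all lambda_i >= 0): OK
Complementary slackness (lambda_i * g_i(x) = 0 for all i): OK

Verdict: the first failing condition is primal_feasibility -> primal.

primal


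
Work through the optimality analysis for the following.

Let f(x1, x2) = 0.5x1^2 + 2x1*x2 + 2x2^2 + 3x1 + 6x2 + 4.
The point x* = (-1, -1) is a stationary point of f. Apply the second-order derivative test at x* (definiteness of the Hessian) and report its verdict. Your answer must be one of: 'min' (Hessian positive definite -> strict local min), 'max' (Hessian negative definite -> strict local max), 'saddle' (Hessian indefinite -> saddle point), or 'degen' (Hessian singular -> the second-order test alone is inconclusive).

Compute the Hessian H = grad^2 f:
  H = [[1, 2], [2, 4]]
Verify stationarity: grad f(x*) = H x* + g = (0, 0).
Eigenvalues of H: 0, 5.
H has a zero eigenvalue (singular; positive semidefinite but not definite), so H is neither positive definite, negative definite, nor indefinite. The second-order test alone is inconclusive -> degen.
(Indeed, f is constant along the null direction of H through x*, so x* is not a strict local extremum.)

degen


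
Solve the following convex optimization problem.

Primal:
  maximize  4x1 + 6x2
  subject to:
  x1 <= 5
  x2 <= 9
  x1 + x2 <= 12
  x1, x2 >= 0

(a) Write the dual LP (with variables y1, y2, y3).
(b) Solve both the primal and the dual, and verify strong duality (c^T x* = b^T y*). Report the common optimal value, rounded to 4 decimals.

The standard primal-dual pair for 'max c^T x s.t. A x <= b, x >= 0' is:
  Dual:  min b^T y  s.t.  A^T y >= c,  y >= 0.

So the dual LP is:
  minimize  5y1 + 9y2 + 12y3
  subject to:
    y1 + y3 >= 4
    y2 + y3 >= 6
    y1, y2, y3 >= 0

Solving the primal: x* = (3, 9).
  primal value c^T x* = 66.
Solving the dual: y* = (0, 2, 4).
  dual value b^T y* = 66.
Strong duality: c^T x* = b^T y*. Confirmed.

66


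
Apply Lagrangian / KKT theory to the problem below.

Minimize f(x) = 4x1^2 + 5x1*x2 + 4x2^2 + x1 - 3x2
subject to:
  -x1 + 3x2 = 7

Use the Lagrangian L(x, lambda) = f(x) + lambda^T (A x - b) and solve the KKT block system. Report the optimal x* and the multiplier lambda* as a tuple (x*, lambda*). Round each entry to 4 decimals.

Form the Lagrangian:
  L(x, lambda) = (1/2) x^T Q x + c^T x + lambda^T (A x - b)
Stationarity (grad_x L = 0): Q x + c + A^T lambda = 0.
Primal feasibility: A x = b.

This gives the KKT block system:
  [ Q   A^T ] [ x     ]   [-c ]
  [ A    0  ] [ lambda ] = [ b ]

Solving the linear system:
  x*      = (-1.4636, 1.8455)
  lambda* = (-1.4818)
  f(x*)   = 1.6864

x* = (-1.4636, 1.8455), lambda* = (-1.4818)


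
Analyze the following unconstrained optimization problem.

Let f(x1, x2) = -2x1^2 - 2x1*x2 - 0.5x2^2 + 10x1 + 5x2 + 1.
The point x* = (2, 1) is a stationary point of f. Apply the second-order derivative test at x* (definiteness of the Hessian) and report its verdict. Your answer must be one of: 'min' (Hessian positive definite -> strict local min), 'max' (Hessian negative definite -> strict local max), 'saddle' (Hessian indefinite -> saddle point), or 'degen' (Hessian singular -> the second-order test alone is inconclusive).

Compute the Hessian H = grad^2 f:
  H = [[-4, -2], [-2, -1]]
Verify stationarity: grad f(x*) = H x* + g = (0, 0).
Eigenvalues of H: -5, 0.
H has a zero eigenvalue (singular; negative semidefinite but not definite), so H is neither positive definite, negative definite, nor indefinite. The second-order test alone is inconclusive -> degen.
(Indeed, f is constant along the null direction of H through x*, so x* is not a strict local extremum.)

degen


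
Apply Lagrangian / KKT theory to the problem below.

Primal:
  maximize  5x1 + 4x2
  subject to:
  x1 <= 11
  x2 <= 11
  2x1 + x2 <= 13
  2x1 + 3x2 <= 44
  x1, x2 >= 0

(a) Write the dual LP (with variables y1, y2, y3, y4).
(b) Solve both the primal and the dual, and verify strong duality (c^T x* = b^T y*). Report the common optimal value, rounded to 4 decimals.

The standard primal-dual pair for 'max c^T x s.t. A x <= b, x >= 0' is:
  Dual:  min b^T y  s.t.  A^T y >= c,  y >= 0.

So the dual LP is:
  minimize  11y1 + 11y2 + 13y3 + 44y4
  subject to:
    y1 + 2y3 + 2y4 >= 5
    y2 + y3 + 3y4 >= 4
    y1, y2, y3, y4 >= 0

Solving the primal: x* = (1, 11).
  primal value c^T x* = 49.
Solving the dual: y* = (0, 1.5, 2.5, 0).
  dual value b^T y* = 49.
Strong duality: c^T x* = b^T y*. Confirmed.

49


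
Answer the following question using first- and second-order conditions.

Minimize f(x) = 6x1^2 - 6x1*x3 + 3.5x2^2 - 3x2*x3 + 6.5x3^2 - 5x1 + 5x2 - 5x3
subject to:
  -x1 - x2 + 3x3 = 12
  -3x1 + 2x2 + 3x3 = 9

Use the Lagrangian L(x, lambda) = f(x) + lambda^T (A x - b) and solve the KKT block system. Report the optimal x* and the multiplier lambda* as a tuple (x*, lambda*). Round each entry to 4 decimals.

Form the Lagrangian:
  L(x, lambda) = (1/2) x^T Q x + c^T x + lambda^T (A x - b)
Stationarity (grad_x L = 0): Q x + c + A^T lambda = 0.
Primal feasibility: A x = b.

This gives the KKT block system:
  [ Q   A^T ] [ x     ]   [-c ]
  [ A    0  ] [ lambda ] = [ b ]

Solving the linear system:
  x*      = (1.006, -0.3293, 4.2256)
  lambda* = (-13.3016, -1.6598)
  f(x*)   = 73.3764

x* = (1.006, -0.3293, 4.2256), lambda* = (-13.3016, -1.6598)


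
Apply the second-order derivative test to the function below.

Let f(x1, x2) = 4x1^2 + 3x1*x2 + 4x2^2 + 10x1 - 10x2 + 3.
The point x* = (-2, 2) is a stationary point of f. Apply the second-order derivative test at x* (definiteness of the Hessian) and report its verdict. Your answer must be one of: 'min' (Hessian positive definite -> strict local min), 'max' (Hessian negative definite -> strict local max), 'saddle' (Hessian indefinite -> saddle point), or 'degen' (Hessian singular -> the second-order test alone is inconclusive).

Compute the Hessian H = grad^2 f:
  H = [[8, 3], [3, 8]]
Verify stationarity: grad f(x*) = H x* + g = (0, 0).
Eigenvalues of H: 5, 11.
Both eigenvalues > 0, so H is positive definite -> x* is a strict local min.

min


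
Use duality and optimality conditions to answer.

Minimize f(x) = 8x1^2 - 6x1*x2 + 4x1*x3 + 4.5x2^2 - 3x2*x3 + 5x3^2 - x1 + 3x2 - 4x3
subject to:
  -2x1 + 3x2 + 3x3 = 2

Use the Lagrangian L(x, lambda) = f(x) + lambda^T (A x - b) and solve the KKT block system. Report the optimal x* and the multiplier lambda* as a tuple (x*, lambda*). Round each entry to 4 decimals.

Form the Lagrangian:
  L(x, lambda) = (1/2) x^T Q x + c^T x + lambda^T (A x - b)
Stationarity (grad_x L = 0): Q x + c + A^T lambda = 0.
Primal feasibility: A x = b.

This gives the KKT block system:
  [ Q   A^T ] [ x     ]   [-c ]
  [ A    0  ] [ lambda ] = [ b ]

Solving the linear system:
  x*      = (-0.1858, -0.0721, 0.6149)
  lambda* = (-0.5405)
  f(x*)   = -0.7044

x* = (-0.1858, -0.0721, 0.6149), lambda* = (-0.5405)


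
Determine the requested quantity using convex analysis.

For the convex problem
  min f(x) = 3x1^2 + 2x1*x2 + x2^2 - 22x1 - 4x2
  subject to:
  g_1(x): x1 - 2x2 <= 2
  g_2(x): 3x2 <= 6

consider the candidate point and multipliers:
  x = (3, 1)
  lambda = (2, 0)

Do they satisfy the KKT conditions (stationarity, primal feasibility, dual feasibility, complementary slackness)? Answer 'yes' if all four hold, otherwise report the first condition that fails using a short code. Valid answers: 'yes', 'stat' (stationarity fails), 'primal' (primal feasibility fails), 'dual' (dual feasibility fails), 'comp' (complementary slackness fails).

Gradient of f: grad f(x) = Q x + c = (-2, 4)
Constraint values g_i(x) = a_i^T x - b_i:
  g_1((3, 1)) = -1
  g_2((3, 1)) = -3
Stationarity residual: grad f(x) + sum_i lambda_i a_i = (0, 0)
  -> stationarity OK
Primal feasibility (all g_i <= 0): OK
Dual feasibility (all lambda_i >= 0): OK
Complementary slackness (lambda_i * g_i(x) = 0 for all i): FAILS

Verdict: the first failing condition is complementary_slackness -> comp.

comp


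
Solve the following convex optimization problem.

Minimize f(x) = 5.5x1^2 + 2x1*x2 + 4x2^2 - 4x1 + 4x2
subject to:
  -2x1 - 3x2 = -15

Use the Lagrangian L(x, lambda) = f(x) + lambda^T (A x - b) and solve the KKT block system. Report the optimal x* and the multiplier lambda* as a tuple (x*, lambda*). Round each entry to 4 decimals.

Form the Lagrangian:
  L(x, lambda) = (1/2) x^T Q x + c^T x + lambda^T (A x - b)
Stationarity (grad_x L = 0): Q x + c + A^T lambda = 0.
Primal feasibility: A x = b.

This gives the KKT block system:
  [ Q   A^T ] [ x     ]   [-c ]
  [ A    0  ] [ lambda ] = [ b ]

Solving the linear system:
  x*      = (1.9626, 3.6916)
  lambda* = (12.486)
  f(x*)   = 97.1028

x* = (1.9626, 3.6916), lambda* = (12.486)


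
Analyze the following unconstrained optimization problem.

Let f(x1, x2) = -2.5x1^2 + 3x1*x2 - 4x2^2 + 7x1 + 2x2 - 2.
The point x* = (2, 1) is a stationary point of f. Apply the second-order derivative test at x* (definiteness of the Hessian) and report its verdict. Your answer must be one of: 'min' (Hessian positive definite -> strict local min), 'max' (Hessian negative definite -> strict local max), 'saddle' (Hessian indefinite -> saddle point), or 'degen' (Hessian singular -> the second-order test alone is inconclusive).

Compute the Hessian H = grad^2 f:
  H = [[-5, 3], [3, -8]]
Verify stationarity: grad f(x*) = H x* + g = (0, 0).
Eigenvalues of H: -9.8541, -3.1459.
Both eigenvalues < 0, so H is negative definite -> x* is a strict local max.

max


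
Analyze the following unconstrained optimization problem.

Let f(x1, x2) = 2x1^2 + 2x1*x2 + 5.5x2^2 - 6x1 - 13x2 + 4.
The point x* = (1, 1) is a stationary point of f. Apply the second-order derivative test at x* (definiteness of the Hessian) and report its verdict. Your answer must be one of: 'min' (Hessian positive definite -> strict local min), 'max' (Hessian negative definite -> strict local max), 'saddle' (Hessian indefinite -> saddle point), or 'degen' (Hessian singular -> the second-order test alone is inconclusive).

Compute the Hessian H = grad^2 f:
  H = [[4, 2], [2, 11]]
Verify stationarity: grad f(x*) = H x* + g = (0, 0).
Eigenvalues of H: 3.4689, 11.5311.
Both eigenvalues > 0, so H is positive definite -> x* is a strict local min.

min


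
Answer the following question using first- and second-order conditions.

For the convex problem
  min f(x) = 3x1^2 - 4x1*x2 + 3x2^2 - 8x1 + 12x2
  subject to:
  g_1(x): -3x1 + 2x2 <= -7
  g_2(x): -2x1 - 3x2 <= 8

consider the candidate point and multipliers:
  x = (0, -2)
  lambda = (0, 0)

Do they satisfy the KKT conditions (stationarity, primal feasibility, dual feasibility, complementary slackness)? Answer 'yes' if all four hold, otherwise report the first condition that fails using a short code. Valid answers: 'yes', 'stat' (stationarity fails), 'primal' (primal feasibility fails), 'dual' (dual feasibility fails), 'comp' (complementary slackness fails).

Gradient of f: grad f(x) = Q x + c = (0, 0)
Constraint values g_i(x) = a_i^T x - b_i:
  g_1((0, -2)) = 3
  g_2((0, -2)) = -2
Stationarity residual: grad f(x) + sum_i lambda_i a_i = (0, 0)
  -> stationarity OK
Primal feasibility (all g_i <= 0): FAILS
Dual feasibility (all lambda_i >= 0): OK
Complementary slackness (lambda_i * g_i(x) = 0 for all i): OK

Verdict: the first failing condition is primal_feasibility -> primal.

primal


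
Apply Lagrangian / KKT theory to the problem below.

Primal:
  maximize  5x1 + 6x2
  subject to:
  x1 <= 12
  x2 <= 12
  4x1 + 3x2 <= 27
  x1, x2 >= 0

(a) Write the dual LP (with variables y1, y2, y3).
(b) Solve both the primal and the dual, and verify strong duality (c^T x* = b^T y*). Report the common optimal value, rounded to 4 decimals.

The standard primal-dual pair for 'max c^T x s.t. A x <= b, x >= 0' is:
  Dual:  min b^T y  s.t.  A^T y >= c,  y >= 0.

So the dual LP is:
  minimize  12y1 + 12y2 + 27y3
  subject to:
    y1 + 4y3 >= 5
    y2 + 3y3 >= 6
    y1, y2, y3 >= 0

Solving the primal: x* = (0, 9).
  primal value c^T x* = 54.
Solving the dual: y* = (0, 0, 2).
  dual value b^T y* = 54.
Strong duality: c^T x* = b^T y*. Confirmed.

54


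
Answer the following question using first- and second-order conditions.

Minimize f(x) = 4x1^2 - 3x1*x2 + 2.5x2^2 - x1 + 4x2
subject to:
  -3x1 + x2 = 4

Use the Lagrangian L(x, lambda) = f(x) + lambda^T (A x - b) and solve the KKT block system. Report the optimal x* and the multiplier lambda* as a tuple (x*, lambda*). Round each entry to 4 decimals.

Form the Lagrangian:
  L(x, lambda) = (1/2) x^T Q x + c^T x + lambda^T (A x - b)
Stationarity (grad_x L = 0): Q x + c + A^T lambda = 0.
Primal feasibility: A x = b.

This gives the KKT block system:
  [ Q   A^T ] [ x     ]   [-c ]
  [ A    0  ] [ lambda ] = [ b ]

Solving the linear system:
  x*      = (-1.6857, -1.0571)
  lambda* = (-3.7714)
  f(x*)   = 6.2714

x* = (-1.6857, -1.0571), lambda* = (-3.7714)


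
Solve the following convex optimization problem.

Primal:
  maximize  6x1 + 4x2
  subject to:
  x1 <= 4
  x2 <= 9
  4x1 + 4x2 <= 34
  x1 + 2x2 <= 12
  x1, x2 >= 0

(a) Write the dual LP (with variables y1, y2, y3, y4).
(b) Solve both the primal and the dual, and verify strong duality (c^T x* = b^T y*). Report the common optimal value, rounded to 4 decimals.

The standard primal-dual pair for 'max c^T x s.t. A x <= b, x >= 0' is:
  Dual:  min b^T y  s.t.  A^T y >= c,  y >= 0.

So the dual LP is:
  minimize  4y1 + 9y2 + 34y3 + 12y4
  subject to:
    y1 + 4y3 + y4 >= 6
    y2 + 4y3 + 2y4 >= 4
    y1, y2, y3, y4 >= 0

Solving the primal: x* = (4, 4).
  primal value c^T x* = 40.
Solving the dual: y* = (4, 0, 0, 2).
  dual value b^T y* = 40.
Strong duality: c^T x* = b^T y*. Confirmed.

40


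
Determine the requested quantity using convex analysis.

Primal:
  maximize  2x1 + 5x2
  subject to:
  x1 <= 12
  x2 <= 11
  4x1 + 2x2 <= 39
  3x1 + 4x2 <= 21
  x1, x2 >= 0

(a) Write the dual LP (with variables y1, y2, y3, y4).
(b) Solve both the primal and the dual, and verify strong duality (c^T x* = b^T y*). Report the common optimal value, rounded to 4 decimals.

The standard primal-dual pair for 'max c^T x s.t. A x <= b, x >= 0' is:
  Dual:  min b^T y  s.t.  A^T y >= c,  y >= 0.

So the dual LP is:
  minimize  12y1 + 11y2 + 39y3 + 21y4
  subject to:
    y1 + 4y3 + 3y4 >= 2
    y2 + 2y3 + 4y4 >= 5
    y1, y2, y3, y4 >= 0

Solving the primal: x* = (0, 5.25).
  primal value c^T x* = 26.25.
Solving the dual: y* = (0, 0, 0, 1.25).
  dual value b^T y* = 26.25.
Strong duality: c^T x* = b^T y*. Confirmed.

26.25


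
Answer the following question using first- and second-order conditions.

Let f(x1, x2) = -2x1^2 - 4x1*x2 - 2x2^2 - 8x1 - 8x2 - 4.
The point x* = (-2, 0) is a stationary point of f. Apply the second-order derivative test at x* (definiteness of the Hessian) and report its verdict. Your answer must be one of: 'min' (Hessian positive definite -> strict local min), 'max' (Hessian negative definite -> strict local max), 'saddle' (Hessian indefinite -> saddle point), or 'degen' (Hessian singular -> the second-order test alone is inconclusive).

Compute the Hessian H = grad^2 f:
  H = [[-4, -4], [-4, -4]]
Verify stationarity: grad f(x*) = H x* + g = (0, 0).
Eigenvalues of H: -8, 0.
H has a zero eigenvalue (singular; negative semidefinite but not definite), so H is neither positive definite, negative definite, nor indefinite. The second-order test alone is inconclusive -> degen.
(Indeed, f is constant along the null direction of H through x*, so x* is not a strict local extremum.)

degen


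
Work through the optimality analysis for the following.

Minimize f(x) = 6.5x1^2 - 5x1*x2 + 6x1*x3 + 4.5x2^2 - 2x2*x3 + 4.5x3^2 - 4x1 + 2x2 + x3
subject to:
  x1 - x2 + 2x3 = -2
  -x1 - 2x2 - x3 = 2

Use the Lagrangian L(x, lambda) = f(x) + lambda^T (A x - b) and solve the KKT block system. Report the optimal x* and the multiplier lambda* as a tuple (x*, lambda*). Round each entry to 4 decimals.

Form the Lagrangian:
  L(x, lambda) = (1/2) x^T Q x + c^T x + lambda^T (A x - b)
Stationarity (grad_x L = 0): Q x + c + A^T lambda = 0.
Primal feasibility: A x = b.

This gives the KKT block system:
  [ Q   A^T ] [ x     ]   [-c ]
  [ A    0  ] [ lambda ] = [ b ]

Solving the linear system:
  x*      = (0.3626, -0.4725, -1.4176)
  lambda* = (3.2088, -2.2198)
  f(x*)   = 3.522

x* = (0.3626, -0.4725, -1.4176), lambda* = (3.2088, -2.2198)


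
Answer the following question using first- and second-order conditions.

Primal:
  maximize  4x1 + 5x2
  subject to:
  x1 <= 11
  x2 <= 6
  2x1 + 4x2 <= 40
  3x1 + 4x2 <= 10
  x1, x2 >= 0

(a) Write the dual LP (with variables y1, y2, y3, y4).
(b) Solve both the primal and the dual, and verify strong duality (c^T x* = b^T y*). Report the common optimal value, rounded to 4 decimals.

The standard primal-dual pair for 'max c^T x s.t. A x <= b, x >= 0' is:
  Dual:  min b^T y  s.t.  A^T y >= c,  y >= 0.

So the dual LP is:
  minimize  11y1 + 6y2 + 40y3 + 10y4
  subject to:
    y1 + 2y3 + 3y4 >= 4
    y2 + 4y3 + 4y4 >= 5
    y1, y2, y3, y4 >= 0

Solving the primal: x* = (3.3333, 0).
  primal value c^T x* = 13.3333.
Solving the dual: y* = (0, 0, 0, 1.3333).
  dual value b^T y* = 13.3333.
Strong duality: c^T x* = b^T y*. Confirmed.

13.3333


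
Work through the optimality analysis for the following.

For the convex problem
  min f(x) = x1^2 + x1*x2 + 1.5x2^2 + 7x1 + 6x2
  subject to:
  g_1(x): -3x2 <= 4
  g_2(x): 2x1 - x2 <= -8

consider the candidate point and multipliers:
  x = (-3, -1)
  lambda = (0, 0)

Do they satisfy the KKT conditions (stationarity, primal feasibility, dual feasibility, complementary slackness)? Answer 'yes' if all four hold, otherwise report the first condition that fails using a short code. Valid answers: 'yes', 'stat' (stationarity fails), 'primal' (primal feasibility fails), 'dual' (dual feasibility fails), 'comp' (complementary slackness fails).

Gradient of f: grad f(x) = Q x + c = (0, 0)
Constraint values g_i(x) = a_i^T x - b_i:
  g_1((-3, -1)) = -1
  g_2((-3, -1)) = 3
Stationarity residual: grad f(x) + sum_i lambda_i a_i = (0, 0)
  -> stationarity OK
Primal feasibility (all g_i <= 0): FAILS
Dual feasibility (all lambda_i >= 0): OK
Complementary slackness (lambda_i * g_i(x) = 0 for all i): OK

Verdict: the first failing condition is primal_feasibility -> primal.

primal


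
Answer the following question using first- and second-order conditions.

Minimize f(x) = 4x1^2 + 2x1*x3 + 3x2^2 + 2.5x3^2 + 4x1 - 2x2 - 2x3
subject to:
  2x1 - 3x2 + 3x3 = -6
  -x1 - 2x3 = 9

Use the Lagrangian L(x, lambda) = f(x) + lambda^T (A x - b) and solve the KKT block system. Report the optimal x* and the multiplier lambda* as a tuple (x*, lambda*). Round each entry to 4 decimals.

Form the Lagrangian:
  L(x, lambda) = (1/2) x^T Q x + c^T x + lambda^T (A x - b)
Stationarity (grad_x L = 0): Q x + c + A^T lambda = 0.
Primal feasibility: A x = b.

This gives the KKT block system:
  [ Q   A^T ] [ x     ]   [-c ]
  [ A    0  ] [ lambda ] = [ b ]

Solving the linear system:
  x*      = (-0.5955, -2.5993, -4.2022)
  lambda* = (-5.8652, -20.8989)
  f(x*)   = 82.0599

x* = (-0.5955, -2.5993, -4.2022), lambda* = (-5.8652, -20.8989)


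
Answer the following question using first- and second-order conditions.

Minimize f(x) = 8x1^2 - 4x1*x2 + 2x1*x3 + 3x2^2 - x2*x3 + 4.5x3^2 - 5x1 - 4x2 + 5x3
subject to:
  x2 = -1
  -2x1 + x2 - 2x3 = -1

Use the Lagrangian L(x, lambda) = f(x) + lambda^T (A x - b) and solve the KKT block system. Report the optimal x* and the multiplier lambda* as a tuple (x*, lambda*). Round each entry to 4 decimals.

Form the Lagrangian:
  L(x, lambda) = (1/2) x^T Q x + c^T x + lambda^T (A x - b)
Stationarity (grad_x L = 0): Q x + c + A^T lambda = 0.
Primal feasibility: A x = b.

This gives the KKT block system:
  [ Q   A^T ] [ x     ]   [-c ]
  [ A    0  ] [ lambda ] = [ b ]

Solving the linear system:
  x*      = (0.3333, -1, -0.3333)
  lambda* = (9.1667, 1.8333)
  f(x*)   = 5.8333

x* = (0.3333, -1, -0.3333), lambda* = (9.1667, 1.8333)


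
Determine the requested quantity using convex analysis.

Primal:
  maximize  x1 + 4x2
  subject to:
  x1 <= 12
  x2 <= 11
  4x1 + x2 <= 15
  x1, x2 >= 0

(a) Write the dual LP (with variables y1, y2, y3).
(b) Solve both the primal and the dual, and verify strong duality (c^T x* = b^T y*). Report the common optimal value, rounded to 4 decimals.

The standard primal-dual pair for 'max c^T x s.t. A x <= b, x >= 0' is:
  Dual:  min b^T y  s.t.  A^T y >= c,  y >= 0.

So the dual LP is:
  minimize  12y1 + 11y2 + 15y3
  subject to:
    y1 + 4y3 >= 1
    y2 + y3 >= 4
    y1, y2, y3 >= 0

Solving the primal: x* = (1, 11).
  primal value c^T x* = 45.
Solving the dual: y* = (0, 3.75, 0.25).
  dual value b^T y* = 45.
Strong duality: c^T x* = b^T y*. Confirmed.

45


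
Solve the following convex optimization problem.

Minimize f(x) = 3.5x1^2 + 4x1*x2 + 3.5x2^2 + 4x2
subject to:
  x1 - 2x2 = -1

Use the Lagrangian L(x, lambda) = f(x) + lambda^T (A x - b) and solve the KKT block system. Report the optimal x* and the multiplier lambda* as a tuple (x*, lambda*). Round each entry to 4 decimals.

Form the Lagrangian:
  L(x, lambda) = (1/2) x^T Q x + c^T x + lambda^T (A x - b)
Stationarity (grad_x L = 0): Q x + c + A^T lambda = 0.
Primal feasibility: A x = b.

This gives the KKT block system:
  [ Q   A^T ] [ x     ]   [-c ]
  [ A    0  ] [ lambda ] = [ b ]

Solving the linear system:
  x*      = (-0.451, 0.2745)
  lambda* = (2.0588)
  f(x*)   = 1.5784

x* = (-0.451, 0.2745), lambda* = (2.0588)


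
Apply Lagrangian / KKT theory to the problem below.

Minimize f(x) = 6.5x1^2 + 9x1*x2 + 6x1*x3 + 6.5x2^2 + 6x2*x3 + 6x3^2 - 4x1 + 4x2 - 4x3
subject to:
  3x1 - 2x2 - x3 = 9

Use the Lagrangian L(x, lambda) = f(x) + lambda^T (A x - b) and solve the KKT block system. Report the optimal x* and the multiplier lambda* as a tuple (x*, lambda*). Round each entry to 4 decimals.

Form the Lagrangian:
  L(x, lambda) = (1/2) x^T Q x + c^T x + lambda^T (A x - b)
Stationarity (grad_x L = 0): Q x + c + A^T lambda = 0.
Primal feasibility: A x = b.

This gives the KKT block system:
  [ Q   A^T ] [ x     ]   [-c ]
  [ A    0  ] [ lambda ] = [ b ]

Solving the linear system:
  x*      = (1.8203, -1.8984, 0.2578)
  lambda* = (-1.375)
  f(x*)   = -1.7656

x* = (1.8203, -1.8984, 0.2578), lambda* = (-1.375)


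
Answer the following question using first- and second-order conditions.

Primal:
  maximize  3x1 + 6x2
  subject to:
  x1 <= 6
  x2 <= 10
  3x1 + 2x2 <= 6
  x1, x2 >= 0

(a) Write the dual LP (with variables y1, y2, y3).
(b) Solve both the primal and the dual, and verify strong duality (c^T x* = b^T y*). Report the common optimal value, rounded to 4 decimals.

The standard primal-dual pair for 'max c^T x s.t. A x <= b, x >= 0' is:
  Dual:  min b^T y  s.t.  A^T y >= c,  y >= 0.

So the dual LP is:
  minimize  6y1 + 10y2 + 6y3
  subject to:
    y1 + 3y3 >= 3
    y2 + 2y3 >= 6
    y1, y2, y3 >= 0

Solving the primal: x* = (0, 3).
  primal value c^T x* = 18.
Solving the dual: y* = (0, 0, 3).
  dual value b^T y* = 18.
Strong duality: c^T x* = b^T y*. Confirmed.

18


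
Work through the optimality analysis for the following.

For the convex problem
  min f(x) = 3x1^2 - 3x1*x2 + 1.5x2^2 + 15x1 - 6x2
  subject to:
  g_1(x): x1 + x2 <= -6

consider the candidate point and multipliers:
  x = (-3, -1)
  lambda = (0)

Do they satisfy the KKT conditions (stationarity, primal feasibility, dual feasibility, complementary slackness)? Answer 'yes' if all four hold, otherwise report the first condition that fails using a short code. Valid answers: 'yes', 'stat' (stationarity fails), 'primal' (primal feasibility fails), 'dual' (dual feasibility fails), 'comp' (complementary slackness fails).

Gradient of f: grad f(x) = Q x + c = (0, 0)
Constraint values g_i(x) = a_i^T x - b_i:
  g_1((-3, -1)) = 2
Stationarity residual: grad f(x) + sum_i lambda_i a_i = (0, 0)
  -> stationarity OK
Primal feasibility (all g_i <= 0): FAILS
Dual feasibility (all lambda_i >= 0): OK
Complementary slackness (lambda_i * g_i(x) = 0 for all i): OK

Verdict: the first failing condition is primal_feasibility -> primal.

primal


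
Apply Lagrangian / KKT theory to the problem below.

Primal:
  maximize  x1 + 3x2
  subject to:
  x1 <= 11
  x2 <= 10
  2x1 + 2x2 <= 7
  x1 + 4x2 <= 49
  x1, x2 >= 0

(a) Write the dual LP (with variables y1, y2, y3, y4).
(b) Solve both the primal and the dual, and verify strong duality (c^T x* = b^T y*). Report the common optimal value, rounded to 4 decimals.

The standard primal-dual pair for 'max c^T x s.t. A x <= b, x >= 0' is:
  Dual:  min b^T y  s.t.  A^T y >= c,  y >= 0.

So the dual LP is:
  minimize  11y1 + 10y2 + 7y3 + 49y4
  subject to:
    y1 + 2y3 + y4 >= 1
    y2 + 2y3 + 4y4 >= 3
    y1, y2, y3, y4 >= 0

Solving the primal: x* = (0, 3.5).
  primal value c^T x* = 10.5.
Solving the dual: y* = (0, 0, 1.5, 0).
  dual value b^T y* = 10.5.
Strong duality: c^T x* = b^T y*. Confirmed.

10.5


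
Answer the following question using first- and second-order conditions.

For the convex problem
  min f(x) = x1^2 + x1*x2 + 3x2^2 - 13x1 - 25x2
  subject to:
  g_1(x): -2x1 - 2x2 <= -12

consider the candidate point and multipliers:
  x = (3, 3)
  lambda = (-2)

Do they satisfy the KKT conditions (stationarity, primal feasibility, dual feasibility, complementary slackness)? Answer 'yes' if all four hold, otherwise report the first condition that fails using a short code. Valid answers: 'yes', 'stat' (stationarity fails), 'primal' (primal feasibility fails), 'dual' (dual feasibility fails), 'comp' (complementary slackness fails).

Gradient of f: grad f(x) = Q x + c = (-4, -4)
Constraint values g_i(x) = a_i^T x - b_i:
  g_1((3, 3)) = 0
Stationarity residual: grad f(x) + sum_i lambda_i a_i = (0, 0)
  -> stationarity OK
Primal feasibility (all g_i <= 0): OK
Dual feasibility (all lambda_i >= 0): FAILS
Complementary slackness (lambda_i * g_i(x) = 0 for all i): OK

Verdict: the first failing condition is dual_feasibility -> dual.

dual


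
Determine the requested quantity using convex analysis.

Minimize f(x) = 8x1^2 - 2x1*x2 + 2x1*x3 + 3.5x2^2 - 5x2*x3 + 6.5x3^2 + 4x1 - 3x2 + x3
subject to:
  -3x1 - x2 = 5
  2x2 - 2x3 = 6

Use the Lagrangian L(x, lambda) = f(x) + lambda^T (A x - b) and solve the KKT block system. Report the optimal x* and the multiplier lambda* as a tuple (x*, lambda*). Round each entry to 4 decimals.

Form the Lagrangian:
  L(x, lambda) = (1/2) x^T Q x + c^T x + lambda^T (A x - b)
Stationarity (grad_x L = 0): Q x + c + A^T lambda = 0.
Primal feasibility: A x = b.

This gives the KKT block system:
  [ Q   A^T ] [ x     ]   [-c ]
  [ A    0  ] [ lambda ] = [ b ]

Solving the linear system:
  x*      = (-2.1321, 1.3962, -1.6038)
  lambda* = (-12.0377, -15.5472)
  f(x*)   = 69.5755

x* = (-2.1321, 1.3962, -1.6038), lambda* = (-12.0377, -15.5472)


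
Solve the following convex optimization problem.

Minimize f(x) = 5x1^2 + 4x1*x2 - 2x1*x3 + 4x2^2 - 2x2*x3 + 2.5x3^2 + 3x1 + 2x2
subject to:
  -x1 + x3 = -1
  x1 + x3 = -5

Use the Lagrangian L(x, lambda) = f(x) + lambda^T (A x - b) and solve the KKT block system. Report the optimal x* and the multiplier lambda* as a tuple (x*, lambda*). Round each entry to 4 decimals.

Form the Lagrangian:
  L(x, lambda) = (1/2) x^T Q x + c^T x + lambda^T (A x - b)
Stationarity (grad_x L = 0): Q x + c + A^T lambda = 0.
Primal feasibility: A x = b.

This gives the KKT block system:
  [ Q   A^T ] [ x     ]   [-c ]
  [ A    0  ] [ lambda ] = [ b ]

Solving the linear system:
  x*      = (-2, 0, -3)
  lambda* = (0, 11)
  f(x*)   = 24.5

x* = (-2, 0, -3), lambda* = (0, 11)


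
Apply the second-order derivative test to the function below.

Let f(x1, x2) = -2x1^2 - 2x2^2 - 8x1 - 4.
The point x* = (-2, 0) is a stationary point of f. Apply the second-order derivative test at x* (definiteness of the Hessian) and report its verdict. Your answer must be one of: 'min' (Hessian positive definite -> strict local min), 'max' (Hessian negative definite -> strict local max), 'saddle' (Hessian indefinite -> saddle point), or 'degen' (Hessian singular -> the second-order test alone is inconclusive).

Compute the Hessian H = grad^2 f:
  H = [[-4, 0], [0, -4]]
Verify stationarity: grad f(x*) = H x* + g = (0, 0).
Eigenvalues of H: -4, -4.
Both eigenvalues < 0, so H is negative definite -> x* is a strict local max.

max


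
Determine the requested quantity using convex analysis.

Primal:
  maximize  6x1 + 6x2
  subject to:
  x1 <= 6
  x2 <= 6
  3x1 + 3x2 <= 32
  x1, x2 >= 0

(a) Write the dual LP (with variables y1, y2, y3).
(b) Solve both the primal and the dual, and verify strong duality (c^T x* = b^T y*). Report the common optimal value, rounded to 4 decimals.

The standard primal-dual pair for 'max c^T x s.t. A x <= b, x >= 0' is:
  Dual:  min b^T y  s.t.  A^T y >= c,  y >= 0.

So the dual LP is:
  minimize  6y1 + 6y2 + 32y3
  subject to:
    y1 + 3y3 >= 6
    y2 + 3y3 >= 6
    y1, y2, y3 >= 0

Solving the primal: x* = (4.6667, 6).
  primal value c^T x* = 64.
Solving the dual: y* = (0, 0, 2).
  dual value b^T y* = 64.
Strong duality: c^T x* = b^T y*. Confirmed.

64


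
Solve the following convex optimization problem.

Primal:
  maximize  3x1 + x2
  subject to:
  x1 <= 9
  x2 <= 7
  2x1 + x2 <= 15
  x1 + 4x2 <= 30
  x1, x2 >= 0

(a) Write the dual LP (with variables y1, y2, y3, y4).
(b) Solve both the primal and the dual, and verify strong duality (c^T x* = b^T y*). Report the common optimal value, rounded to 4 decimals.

The standard primal-dual pair for 'max c^T x s.t. A x <= b, x >= 0' is:
  Dual:  min b^T y  s.t.  A^T y >= c,  y >= 0.

So the dual LP is:
  minimize  9y1 + 7y2 + 15y3 + 30y4
  subject to:
    y1 + 2y3 + y4 >= 3
    y2 + y3 + 4y4 >= 1
    y1, y2, y3, y4 >= 0

Solving the primal: x* = (7.5, 0).
  primal value c^T x* = 22.5.
Solving the dual: y* = (0, 0, 1.5, 0).
  dual value b^T y* = 22.5.
Strong duality: c^T x* = b^T y*. Confirmed.

22.5


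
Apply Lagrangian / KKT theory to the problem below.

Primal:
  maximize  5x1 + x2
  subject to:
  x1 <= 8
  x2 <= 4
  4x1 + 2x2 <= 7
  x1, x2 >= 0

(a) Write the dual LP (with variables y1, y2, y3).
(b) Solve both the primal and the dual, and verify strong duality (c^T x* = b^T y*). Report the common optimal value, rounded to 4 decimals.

The standard primal-dual pair for 'max c^T x s.t. A x <= b, x >= 0' is:
  Dual:  min b^T y  s.t.  A^T y >= c,  y >= 0.

So the dual LP is:
  minimize  8y1 + 4y2 + 7y3
  subject to:
    y1 + 4y3 >= 5
    y2 + 2y3 >= 1
    y1, y2, y3 >= 0

Solving the primal: x* = (1.75, 0).
  primal value c^T x* = 8.75.
Solving the dual: y* = (0, 0, 1.25).
  dual value b^T y* = 8.75.
Strong duality: c^T x* = b^T y*. Confirmed.

8.75


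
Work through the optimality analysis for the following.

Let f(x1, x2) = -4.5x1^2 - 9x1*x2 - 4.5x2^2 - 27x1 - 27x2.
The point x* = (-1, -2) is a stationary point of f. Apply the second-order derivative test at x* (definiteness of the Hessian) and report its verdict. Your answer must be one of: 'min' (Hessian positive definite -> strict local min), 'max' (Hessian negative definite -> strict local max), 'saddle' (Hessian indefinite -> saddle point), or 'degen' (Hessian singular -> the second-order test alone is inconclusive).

Compute the Hessian H = grad^2 f:
  H = [[-9, -9], [-9, -9]]
Verify stationarity: grad f(x*) = H x* + g = (0, 0).
Eigenvalues of H: -18, 0.
H has a zero eigenvalue (singular; negative semidefinite but not definite), so H is neither positive definite, negative definite, nor indefinite. The second-order test alone is inconclusive -> degen.
(Indeed, f is constant along the null direction of H through x*, so x* is not a strict local extremum.)

degen


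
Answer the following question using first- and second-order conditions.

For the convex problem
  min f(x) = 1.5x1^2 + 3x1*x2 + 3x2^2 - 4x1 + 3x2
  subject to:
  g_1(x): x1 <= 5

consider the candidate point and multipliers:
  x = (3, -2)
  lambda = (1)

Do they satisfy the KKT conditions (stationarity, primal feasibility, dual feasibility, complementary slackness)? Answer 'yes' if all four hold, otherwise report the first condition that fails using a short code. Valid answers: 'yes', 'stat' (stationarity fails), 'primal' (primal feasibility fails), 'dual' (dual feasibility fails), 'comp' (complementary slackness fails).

Gradient of f: grad f(x) = Q x + c = (-1, 0)
Constraint values g_i(x) = a_i^T x - b_i:
  g_1((3, -2)) = -2
Stationarity residual: grad f(x) + sum_i lambda_i a_i = (0, 0)
  -> stationarity OK
Primal feasibility (all g_i <= 0): OK
Dual feasibility (all lambda_i >= 0): OK
Complementary slackness (lambda_i * g_i(x) = 0 for all i): FAILS

Verdict: the first failing condition is complementary_slackness -> comp.

comp


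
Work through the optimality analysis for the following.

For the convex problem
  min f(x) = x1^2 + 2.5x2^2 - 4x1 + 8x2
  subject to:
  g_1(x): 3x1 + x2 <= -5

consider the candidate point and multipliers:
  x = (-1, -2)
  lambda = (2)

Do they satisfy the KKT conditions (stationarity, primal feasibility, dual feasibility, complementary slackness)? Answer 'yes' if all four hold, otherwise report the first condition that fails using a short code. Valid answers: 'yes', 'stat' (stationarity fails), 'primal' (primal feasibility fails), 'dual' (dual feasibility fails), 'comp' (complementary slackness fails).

Gradient of f: grad f(x) = Q x + c = (-6, -2)
Constraint values g_i(x) = a_i^T x - b_i:
  g_1((-1, -2)) = 0
Stationarity residual: grad f(x) + sum_i lambda_i a_i = (0, 0)
  -> stationarity OK
Primal feasibility (all g_i <= 0): OK
Dual feasibility (all lambda_i >= 0): OK
Complementary slackness (lambda_i * g_i(x) = 0 for all i): OK

Verdict: yes, KKT holds.

yes


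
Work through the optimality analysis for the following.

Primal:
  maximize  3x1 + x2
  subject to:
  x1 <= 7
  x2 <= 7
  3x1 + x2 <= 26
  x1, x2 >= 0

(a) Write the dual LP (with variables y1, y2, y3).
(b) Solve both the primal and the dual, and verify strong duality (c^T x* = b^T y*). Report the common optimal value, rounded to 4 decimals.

The standard primal-dual pair for 'max c^T x s.t. A x <= b, x >= 0' is:
  Dual:  min b^T y  s.t.  A^T y >= c,  y >= 0.

So the dual LP is:
  minimize  7y1 + 7y2 + 26y3
  subject to:
    y1 + 3y3 >= 3
    y2 + y3 >= 1
    y1, y2, y3 >= 0

Solving the primal: x* = (6.3333, 7).
  primal value c^T x* = 26.
Solving the dual: y* = (0, 0, 1).
  dual value b^T y* = 26.
Strong duality: c^T x* = b^T y*. Confirmed.

26


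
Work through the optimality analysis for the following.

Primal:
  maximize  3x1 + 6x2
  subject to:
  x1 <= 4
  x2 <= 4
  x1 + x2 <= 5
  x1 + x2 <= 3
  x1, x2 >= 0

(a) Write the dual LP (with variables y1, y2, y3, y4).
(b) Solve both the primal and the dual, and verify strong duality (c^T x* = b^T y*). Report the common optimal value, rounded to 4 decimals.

The standard primal-dual pair for 'max c^T x s.t. A x <= b, x >= 0' is:
  Dual:  min b^T y  s.t.  A^T y >= c,  y >= 0.

So the dual LP is:
  minimize  4y1 + 4y2 + 5y3 + 3y4
  subject to:
    y1 + y3 + y4 >= 3
    y2 + y3 + y4 >= 6
    y1, y2, y3, y4 >= 0

Solving the primal: x* = (0, 3).
  primal value c^T x* = 18.
Solving the dual: y* = (0, 0, 0, 6).
  dual value b^T y* = 18.
Strong duality: c^T x* = b^T y*. Confirmed.

18


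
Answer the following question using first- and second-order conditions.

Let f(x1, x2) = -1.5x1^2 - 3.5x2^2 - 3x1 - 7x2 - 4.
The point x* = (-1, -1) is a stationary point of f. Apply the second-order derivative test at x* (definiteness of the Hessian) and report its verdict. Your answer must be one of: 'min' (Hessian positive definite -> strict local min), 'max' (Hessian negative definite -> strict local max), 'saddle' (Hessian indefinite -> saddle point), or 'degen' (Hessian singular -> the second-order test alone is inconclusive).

Compute the Hessian H = grad^2 f:
  H = [[-3, 0], [0, -7]]
Verify stationarity: grad f(x*) = H x* + g = (0, 0).
Eigenvalues of H: -7, -3.
Both eigenvalues < 0, so H is negative definite -> x* is a strict local max.

max


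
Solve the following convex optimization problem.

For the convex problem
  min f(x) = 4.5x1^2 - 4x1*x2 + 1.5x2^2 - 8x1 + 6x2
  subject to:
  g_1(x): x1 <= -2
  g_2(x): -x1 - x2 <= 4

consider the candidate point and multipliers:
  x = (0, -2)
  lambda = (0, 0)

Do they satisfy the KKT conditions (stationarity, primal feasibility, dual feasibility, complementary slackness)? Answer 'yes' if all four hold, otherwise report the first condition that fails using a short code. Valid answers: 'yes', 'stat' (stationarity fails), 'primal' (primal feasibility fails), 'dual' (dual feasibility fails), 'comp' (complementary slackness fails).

Gradient of f: grad f(x) = Q x + c = (0, 0)
Constraint values g_i(x) = a_i^T x - b_i:
  g_1((0, -2)) = 2
  g_2((0, -2)) = -2
Stationarity residual: grad f(x) + sum_i lambda_i a_i = (0, 0)
  -> stationarity OK
Primal feasibility (all g_i <= 0): FAILS
Dual feasibility (all lambda_i >= 0): OK
Complementary slackness (lambda_i * g_i(x) = 0 for all i): OK

Verdict: the first failing condition is primal_feasibility -> primal.

primal


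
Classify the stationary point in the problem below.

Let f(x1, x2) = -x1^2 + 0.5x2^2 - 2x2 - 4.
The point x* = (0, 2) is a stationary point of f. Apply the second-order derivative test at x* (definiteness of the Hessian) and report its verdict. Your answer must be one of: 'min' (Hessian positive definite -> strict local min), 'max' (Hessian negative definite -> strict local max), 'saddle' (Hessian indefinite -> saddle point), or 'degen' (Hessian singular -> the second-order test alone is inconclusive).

Compute the Hessian H = grad^2 f:
  H = [[-2, 0], [0, 1]]
Verify stationarity: grad f(x*) = H x* + g = (0, 0).
Eigenvalues of H: -2, 1.
Eigenvalues have mixed signs, so H is indefinite -> x* is a saddle point.

saddle


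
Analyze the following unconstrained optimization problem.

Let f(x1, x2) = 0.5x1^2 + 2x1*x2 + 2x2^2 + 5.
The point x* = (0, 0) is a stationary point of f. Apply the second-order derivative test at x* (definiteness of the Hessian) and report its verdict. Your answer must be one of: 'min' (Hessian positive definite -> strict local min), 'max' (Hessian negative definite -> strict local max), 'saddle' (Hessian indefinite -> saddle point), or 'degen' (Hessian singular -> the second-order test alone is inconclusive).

Compute the Hessian H = grad^2 f:
  H = [[1, 2], [2, 4]]
Verify stationarity: grad f(x*) = H x* + g = (0, 0).
Eigenvalues of H: 0, 5.
H has a zero eigenvalue (singular; positive semidefinite but not definite), so H is neither positive definite, negative definite, nor indefinite. The second-order test alone is inconclusive -> degen.
(Indeed, f is constant along the null direction of H through x*, so x* is not a strict local extremum.)

degen
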